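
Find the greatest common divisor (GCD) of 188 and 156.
4

Using the Euclidean algorithm:
188 = 1 × 156 + 32
156 = 4 × 32 + 28
32 = 1 × 28 + 4
28 = 7 × 4 + 0

GCD(188, 156) = 4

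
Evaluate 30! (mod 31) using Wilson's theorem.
By Wilson's theorem, (30)! ≡ -1 ≡ 30 (mod 31)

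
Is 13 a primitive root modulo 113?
No

To verify, check if 13^(112/q) ≢ 1 (mod 113) for each prime divisor q of 112
Divisors of 112 = 112: [1, 2, 4, 7, 8, 14, 16, 28, 56, 112]
  13^(112/2) = 13^56 ≡ 1 (mod 113)
  13^(112/7) = 13^16 ≡ 49 (mod 113)
Conclusion: 13 is not a primitive root modulo 113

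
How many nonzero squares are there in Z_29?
For prime 29, there are (p-1)/2 = (29-1)/2 = 14 quadratic residues (excluding 0).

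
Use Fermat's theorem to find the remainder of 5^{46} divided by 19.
5

By Fermat's Little Theorem, a^(p-1) ≡ 1 (mod p) for prime p and gcd(a, p) = 1
Here p = 19, so 5^18 ≡ 1 (mod 19)
We can reduce the exponent: 46 mod 18 = 10
So 5^46 ≡ 5^10 (mod 19)
Computing: 5^10 mod 19 = 5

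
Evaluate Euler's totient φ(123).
80

Prime factorization: 123 = 3 × 41
Using the formula φ(n) = n × Π(1 - 1/p) for each prime factor p:
φ(123) = 123 × (1 - 1/3) × (1 - 1/41)
φ(123) = 80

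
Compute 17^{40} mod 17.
0

Using successive squaring:
Binary expansion of 40: 101000
Powers of 17 mod 17 (each is the square of the previous):
  17^1 ≡ 0 (mod 17)
  17^2 ≡ 0² = 0 ≡ 0 (mod 17)
  17^4 ≡ 0² = 0 ≡ 0 (mod 17)
  17^8 ≡ 0² = 0 ≡ 0 (mod 17)
  17^16 ≡ 0² = 0 ≡ 0 (mod 17)
  17^32 ≡ 0² = 0 ≡ 0 (mod 17)
40 = 32 + 8, so 17^40 = 17^32 × 17^8 ≡ 0 × 0 (mod 17)
Multiplying step by step:
  0 × 0 = 0 ≡ 0 (mod 17)
Result: 17^40 ≡ 0 (mod 17)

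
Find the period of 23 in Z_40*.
Powers of 23 mod 40: 23^1≡23, 23^2≡9, 23^3≡7, 23^4≡1. Order = 4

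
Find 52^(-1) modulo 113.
50

Using Extended Euclidean Algorithm:
gcd(52, 113) = 1
Bezout coefficients: 52 × 50 + 113 × -23 = 1
So 52 × 50 ≡ 1 (mod 113)
The inverse is 50 mod 113 = 50
Verification: 52 × 50 = 2600 = 23 × 113 + 1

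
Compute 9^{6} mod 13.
1

Using successive squaring:
Binary expansion of 6: 110
Powers of 9 mod 13 (each is the square of the previous):
  9^1 ≡ 9 (mod 13)
  9^2 ≡ 9² = 81 ≡ 3 (mod 13)
  9^4 ≡ 3² = 9 ≡ 9 (mod 13)
6 = 4 + 2, so 9^6 = 9^4 × 9^2 ≡ 9 × 3 (mod 13)
Multiplying step by step:
  9 × 3 = 27 ≡ 1 (mod 13)
Result: 9^6 ≡ 1 (mod 13)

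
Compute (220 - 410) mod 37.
32

(220 - 410) = -190
-190 mod 37 = 32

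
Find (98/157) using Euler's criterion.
(98/157) = 98^{78} mod 157 = -1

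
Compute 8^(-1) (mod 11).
8^(-1) ≡ 7 (mod 11). Verification: 8 × 7 = 56 ≡ 1 (mod 11)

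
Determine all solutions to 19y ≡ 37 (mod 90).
73

Since gcd(19, 90) = 1 divides 37, a solution exists.
Multiply both sides by the inverse of 19 mod 90:
  19^(-1) mod 90 = 19
  x ≡ 19 × 37 ≡ 703 ≡ 73 (mod 90)
Verification: 19 × 73 = 1387 = 15 × 90 + 37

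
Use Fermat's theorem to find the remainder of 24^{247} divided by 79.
24

By Fermat's Little Theorem, a^(p-1) ≡ 1 (mod p) for prime p and gcd(a, p) = 1
Here p = 79, so 24^78 ≡ 1 (mod 79)
We can reduce the exponent: 247 mod 78 = 13
So 24^247 ≡ 24^13 (mod 79)
Computing: 24^13 mod 79 = 24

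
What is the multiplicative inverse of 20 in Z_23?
20^(-1) ≡ 15 (mod 23). Verification: 20 × 15 = 300 ≡ 1 (mod 23)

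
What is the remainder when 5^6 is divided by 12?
6 = 4 + 2 (binary 110). Repeated squaring mod 12: 5^1 ≡ 5; 5^2 ≡ 5² = 25 ≡ 1; 5^4 ≡ 1² = 1 ≡ 1. Multiply: 5^6 = 5^4 × 5^2 ≡ 1 × 1 (mod 12): 1 × 1 = 1 ≡ 1. So 5^6 ≡ 1 (mod 12).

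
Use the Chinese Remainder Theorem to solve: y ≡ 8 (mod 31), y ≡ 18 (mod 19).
132

Using the Chinese Remainder Theorem:
M = product of moduli = 589
For equation 1: M_1 = 19, 19 ≡ 19 (mod 31), inverse of 19 mod 31 is 18 (check: 19 × 18 = 342 ≡ 1 (mod 31))
For equation 2: M_2 = 31, 31 ≡ 12 (mod 19), inverse of 31 mod 19 is 8 (check: 12 × 8 = 96 ≡ 1 (mod 19))
Combine: y ≡ Σ r_i×M_i×(M_i⁻¹ mod m_i) = 8×19×18 + 18×31×8 = 2736 + 4464 = 7200
7200 mod 589 = 132
y ≡ 132 (mod 589)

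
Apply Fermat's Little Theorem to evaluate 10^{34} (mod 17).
15

By Fermat's Little Theorem, a^(p-1) ≡ 1 (mod p) for prime p and gcd(a, p) = 1
Here p = 17, so 10^16 ≡ 1 (mod 17)
We can reduce the exponent: 34 mod 16 = 2
So 10^34 ≡ 10^2 (mod 17)
Computing: 10^2 mod 17 = 15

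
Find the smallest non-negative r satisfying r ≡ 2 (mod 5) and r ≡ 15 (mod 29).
M = 5 × 29 = 145. M₁ = 29, y₁ ≡ 4 (mod 5). M₂ = 5, y₂ ≡ 6 (mod 29). r = 2×29×4 + 15×5×6 ≡ 102 (mod 145)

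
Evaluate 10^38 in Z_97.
Using repeated squaring. 38 = 32 + 4 + 2 (binary 100110). Repeated squaring mod 97: 10^1 ≡ 10; 10^2 ≡ 10² = 100 ≡ 3; 10^4 ≡ 3² = 9 ≡ 9; 10^8 ≡ 9² = 81 ≡ 81; 10^16 ≡ 81² = 6561 ≡ 62; 10^32 ≡ 62² = 3844 ≡ 61. Multiply: 10^38 = 10^32 × 10^4 × 10^2 ≡ 61 × 9 × 3 (mod 97): 61 × 9 = 549 ≡ 64; 64 × 3 = 192 ≡ 95. So 10^38 ≡ 95 (mod 97).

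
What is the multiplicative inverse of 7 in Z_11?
8

Using Extended Euclidean Algorithm:
gcd(7, 11) = 1
Bezout coefficients: 7 × -3 + 11 × 2 = 1
So 7 × -3 ≡ 1 (mod 11)
The inverse is -3 mod 11 = 8
Verification: 7 × 8 = 56 = 5 × 11 + 1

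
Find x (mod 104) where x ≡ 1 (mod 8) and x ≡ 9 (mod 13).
M = 8 × 13 = 104. M₁ = 13, y₁ ≡ 5 (mod 8). M₂ = 8, y₂ ≡ 5 (mod 13). x = 1×13×5 + 9×8×5 ≡ 9 (mod 104)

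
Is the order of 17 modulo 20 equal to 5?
No, the actual order is 4, not 5.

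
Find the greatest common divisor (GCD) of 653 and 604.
1

Using the Euclidean algorithm:
653 = 1 × 604 + 49
604 = 12 × 49 + 16
49 = 3 × 16 + 1
16 = 16 × 1 + 0

GCD(653, 604) = 1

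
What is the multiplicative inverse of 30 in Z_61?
30^(-1) ≡ 59 (mod 61). Verification: 30 × 59 = 1770 ≡ 1 (mod 61)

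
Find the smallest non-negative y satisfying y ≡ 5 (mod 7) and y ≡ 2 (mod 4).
M = 7 × 4 = 28. M₁ = 4, y₁ ≡ 2 (mod 7). M₂ = 7, y₂ ≡ 3 (mod 4). y = 5×4×2 + 2×7×3 ≡ 26 (mod 28)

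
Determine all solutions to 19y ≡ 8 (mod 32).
24

Since gcd(19, 32) = 1 divides 8, a solution exists.
Multiply both sides by the inverse of 19 mod 32:
  19^(-1) mod 32 = 27
  x ≡ 27 × 8 ≡ 216 ≡ 24 (mod 32)
Verification: 19 × 24 = 456 = 14 × 32 + 8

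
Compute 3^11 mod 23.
Using repeated squaring. 11 = 8 + 2 + 1 (binary 1011). Repeated squaring mod 23: 3^1 ≡ 3; 3^2 ≡ 3² = 9 ≡ 9; 3^4 ≡ 9² = 81 ≡ 12; 3^8 ≡ 12² = 144 ≡ 6. Multiply: 3^11 = 3^8 × 3^2 × 3^1 ≡ 6 × 9 × 3 (mod 23): 6 × 9 = 54 ≡ 8; 8 × 3 = 24 ≡ 1. So 3^11 ≡ 1 (mod 23).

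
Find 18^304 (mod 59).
Using Fermat: 18^{58} ≡ 1 (mod 59). 304 ≡ 14 (mod 58). So 18^{304} ≡ 18^{14} ≡ 53 (mod 59)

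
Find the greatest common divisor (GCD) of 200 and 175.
25

Using the Euclidean algorithm:
200 = 1 × 175 + 25
175 = 7 × 25 + 0

GCD(200, 175) = 25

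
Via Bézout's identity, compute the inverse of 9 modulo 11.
Extended GCD: 9(5) + 11(-4) = 1. So 9^(-1) ≡ 5 ≡ 5 (mod 11). Verify: 9 × 5 = 45 ≡ 1 (mod 11)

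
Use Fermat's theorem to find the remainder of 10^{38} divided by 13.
9

By Fermat's Little Theorem, a^(p-1) ≡ 1 (mod p) for prime p and gcd(a, p) = 1
Here p = 13, so 10^12 ≡ 1 (mod 13)
We can reduce the exponent: 38 mod 12 = 2
So 10^38 ≡ 10^2 (mod 13)
Computing: 10^2 mod 13 = 9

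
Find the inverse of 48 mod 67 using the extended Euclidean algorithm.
Extended GCD: 48(7) + 67(-5) = 1. So 48^(-1) ≡ 7 ≡ 7 (mod 67). Verify: 48 × 7 = 336 ≡ 1 (mod 67)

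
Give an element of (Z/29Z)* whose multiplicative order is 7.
7 has order 7 mod 29 since 7^{7} ≡ 1 (mod 29) and no smaller power works.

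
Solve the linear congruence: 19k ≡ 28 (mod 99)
64

Since gcd(19, 99) = 1 divides 28, a solution exists.
Multiply both sides by the inverse of 19 mod 99:
  19^(-1) mod 99 = 73
  x ≡ 73 × 28 ≡ 2044 ≡ 64 (mod 99)
Verification: 19 × 64 = 1216 = 12 × 99 + 28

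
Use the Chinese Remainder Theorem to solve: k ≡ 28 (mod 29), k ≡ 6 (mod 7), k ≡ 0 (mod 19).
608

Using the Chinese Remainder Theorem:
M = product of moduli = 3857
For equation 1: M_1 = 133, 133 ≡ 17 (mod 29), inverse of 133 mod 29 is 12 (check: 17 × 12 = 204 ≡ 1 (mod 29))
For equation 2: M_2 = 551, 551 ≡ 5 (mod 7), inverse of 551 mod 7 is 3 (check: 5 × 3 = 15 ≡ 1 (mod 7))
For equation 3: M_3 = 203, 203 ≡ 13 (mod 19), inverse of 203 mod 19 is 3 (check: 13 × 3 = 39 ≡ 1 (mod 19))
Combine: k ≡ Σ r_i×M_i×(M_i⁻¹ mod m_i) = 28×133×12 + 6×551×3 + 0×203×3 = 44688 + 9918 + 0 = 54606
54606 mod 3857 = 608
k ≡ 608 (mod 3857)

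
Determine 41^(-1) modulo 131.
41^(-1) ≡ 16 (mod 131). Verification: 41 × 16 = 656 ≡ 1 (mod 131)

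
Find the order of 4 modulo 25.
Powers of 4 mod 25: 4^1≡4, 4^2≡16, 4^3≡14, 4^4≡6, 4^5≡24, 4^6≡21, 4^7≡9, 4^8≡11, 4^9≡19, 4^10≡1. Order = 10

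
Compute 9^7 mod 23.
7 = 4 + 2 + 1 (binary 111). Repeated squaring mod 23: 9^1 ≡ 9; 9^2 ≡ 9² = 81 ≡ 12; 9^4 ≡ 12² = 144 ≡ 6. Multiply: 9^7 = 9^4 × 9^2 × 9^1 ≡ 6 × 12 × 9 (mod 23): 6 × 12 = 72 ≡ 3; 3 × 9 = 27 ≡ 4. So 9^7 ≡ 4 (mod 23).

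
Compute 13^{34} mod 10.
9

Using successive squaring:
Binary expansion of 34: 100010
Powers of 13 mod 10 (each is the square of the previous):
  13^1 ≡ 3 (mod 10)
  13^2 ≡ 3² = 9 ≡ 9 (mod 10)
  13^4 ≡ 9² = 81 ≡ 1 (mod 10)
  13^8 ≡ 1² = 1 ≡ 1 (mod 10)
  13^16 ≡ 1² = 1 ≡ 1 (mod 10)
  13^32 ≡ 1² = 1 ≡ 1 (mod 10)
34 = 32 + 2, so 13^34 = 13^32 × 13^2 ≡ 1 × 9 (mod 10)
Multiplying step by step:
  1 × 9 = 9 ≡ 9 (mod 10)
Result: 13^34 ≡ 9 (mod 10)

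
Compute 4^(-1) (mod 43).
11

Using Extended Euclidean Algorithm:
gcd(4, 43) = 1
Bezout coefficients: 4 × 11 + 43 × -1 = 1
So 4 × 11 ≡ 1 (mod 43)
The inverse is 11 mod 43 = 11
Verification: 4 × 11 = 44 = 1 × 43 + 1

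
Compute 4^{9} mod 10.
4

Using successive squaring:
Binary expansion of 9: 1001
Powers of 4 mod 10 (each is the square of the previous):
  4^1 ≡ 4 (mod 10)
  4^2 ≡ 4² = 16 ≡ 6 (mod 10)
  4^4 ≡ 6² = 36 ≡ 6 (mod 10)
  4^8 ≡ 6² = 36 ≡ 6 (mod 10)
9 = 8 + 1, so 4^9 = 4^8 × 4^1 ≡ 6 × 4 (mod 10)
Multiplying step by step:
  6 × 4 = 24 ≡ 4 (mod 10)
Result: 4^9 ≡ 4 (mod 10)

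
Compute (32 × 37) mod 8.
0

(32 × 37) = 1184
1184 mod 8 = 0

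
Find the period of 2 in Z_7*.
Powers of 2 mod 7: 2^1≡2, 2^2≡4, 2^3≡1. Order = 3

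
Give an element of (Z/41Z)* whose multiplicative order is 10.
4 has order 10 mod 41 since 4^{10} ≡ 1 (mod 41) and no smaller power works.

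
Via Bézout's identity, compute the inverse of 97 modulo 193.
Extended GCD: 97(2) + 193(-1) = 1. So 97^(-1) ≡ 2 ≡ 2 (mod 193). Verify: 97 × 2 = 194 ≡ 1 (mod 193)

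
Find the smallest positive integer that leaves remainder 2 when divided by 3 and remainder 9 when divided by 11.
M = 3 × 11 = 33. M₁ = 11, y₁ ≡ 2 (mod 3). M₂ = 3, y₂ ≡ 4 (mod 11). n = 2×11×2 + 9×3×4 ≡ 20 (mod 33). The smallest positive such number is 20.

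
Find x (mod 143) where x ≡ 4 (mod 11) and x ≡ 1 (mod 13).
M = 11 × 13 = 143. M₁ = 13, y₁ ≡ 6 (mod 11). M₂ = 11, y₂ ≡ 6 (mod 13). x = 4×13×6 + 1×11×6 ≡ 92 (mod 143)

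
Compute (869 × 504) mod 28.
0

(869 × 504) = 437976
437976 mod 28 = 0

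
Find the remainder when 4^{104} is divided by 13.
By Fermat: 4^{12} ≡ 1 (mod 13). 104 = 8×12 + 8. So 4^{104} ≡ 4^{8} ≡ 3 (mod 13)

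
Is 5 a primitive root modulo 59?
No

To verify, check if 5^(58/q) ≢ 1 (mod 59) for each prime divisor q of 58
Divisors of 58 = 58: [1, 2, 29, 58]
  5^(58/2) = 5^29 ≡ 1 (mod 59)
  5^(58/29) = 5^2 ≡ 25 (mod 59)
Conclusion: 5 is not a primitive root modulo 59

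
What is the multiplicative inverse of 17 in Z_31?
17^(-1) ≡ 11 (mod 31). Verification: 17 × 11 = 187 ≡ 1 (mod 31)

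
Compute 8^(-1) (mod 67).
42

Using Extended Euclidean Algorithm:
gcd(8, 67) = 1
Bezout coefficients: 8 × -25 + 67 × 3 = 1
So 8 × -25 ≡ 1 (mod 67)
The inverse is -25 mod 67 = 42
Verification: 8 × 42 = 336 = 5 × 67 + 1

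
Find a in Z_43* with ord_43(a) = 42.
3 has order 42 mod 43 since 3^{42} ≡ 1 (mod 43) and no smaller power works.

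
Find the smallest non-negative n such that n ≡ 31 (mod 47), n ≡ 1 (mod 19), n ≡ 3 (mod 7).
4637

Using the Chinese Remainder Theorem:
M = product of moduli = 6251
For equation 1: M_1 = 133, 133 ≡ 39 (mod 47), inverse of 133 mod 47 is 41 (check: 39 × 41 = 1599 ≡ 1 (mod 47))
For equation 2: M_2 = 329, 329 ≡ 6 (mod 19), inverse of 329 mod 19 is 16 (check: 6 × 16 = 96 ≡ 1 (mod 19))
For equation 3: M_3 = 893, 893 ≡ 4 (mod 7), inverse of 893 mod 7 is 2 (check: 4 × 2 = 8 ≡ 1 (mod 7))
Combine: n ≡ Σ r_i×M_i×(M_i⁻¹ mod m_i) = 31×133×41 + 1×329×16 + 3×893×2 = 169043 + 5264 + 5358 = 179665
179665 mod 6251 = 4637
n ≡ 4637 (mod 6251)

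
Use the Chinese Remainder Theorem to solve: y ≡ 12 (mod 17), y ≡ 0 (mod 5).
80

Using the Chinese Remainder Theorem:
M = product of moduli = 85
For equation 1: M_1 = 5, 5 ≡ 5 (mod 17), inverse of 5 mod 17 is 7 (check: 5 × 7 = 35 ≡ 1 (mod 17))
For equation 2: M_2 = 17, 17 ≡ 2 (mod 5), inverse of 17 mod 5 is 3 (check: 2 × 3 = 6 ≡ 1 (mod 5))
Combine: y ≡ Σ r_i×M_i×(M_i⁻¹ mod m_i) = 12×5×7 + 0×17×3 = 420 + 0 = 420
420 mod 85 = 80
y ≡ 80 (mod 85)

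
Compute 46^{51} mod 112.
64

Using successive squaring:
Binary expansion of 51: 110011
Powers of 46 mod 112 (each is the square of the previous):
  46^1 ≡ 46 (mod 112)
  46^2 ≡ 46² = 2116 ≡ 100 (mod 112)
  46^4 ≡ 100² = 10000 ≡ 32 (mod 112)
  46^8 ≡ 32² = 1024 ≡ 16 (mod 112)
  46^16 ≡ 16² = 256 ≡ 32 (mod 112)
  46^32 ≡ 32² = 1024 ≡ 16 (mod 112)
51 = 32 + 16 + 2 + 1, so 46^51 = 46^32 × 46^16 × 46^2 × 46^1 ≡ 16 × 32 × 100 × 46 (mod 112)
Multiplying step by step:
  16 × 32 = 512 ≡ 64 (mod 112)
  64 × 100 = 6400 ≡ 16 (mod 112)
  16 × 46 = 736 ≡ 64 (mod 112)
Result: 46^51 ≡ 64 (mod 112)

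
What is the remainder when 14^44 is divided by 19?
Using Fermat: 14^{18} ≡ 1 (mod 19). 44 ≡ 8 (mod 18). So 14^{44} ≡ 14^{8} ≡ 4 (mod 19)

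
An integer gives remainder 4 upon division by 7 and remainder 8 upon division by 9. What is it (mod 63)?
M = 7 × 9 = 63. M₁ = 9, y₁ ≡ 4 (mod 7). M₂ = 7, y₂ ≡ 4 (mod 9). z = 4×9×4 + 8×7×4 ≡ 53 (mod 63). The smallest positive such number is 53.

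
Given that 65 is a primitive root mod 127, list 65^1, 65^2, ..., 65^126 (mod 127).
g^1, g^2, ..., g^{126} mod 127: {65, 34, 51, 13, 83, 61, 28, 42, 63, 31, 110, 38, 57, 22, 33, 113, 106, 32, 48, 72, 108, 35, 116, 47, 7, 74, 111, 103, 91, 73, 46, 69, 40, 60, 90, 8, 12, 18, 27, 104, 29, 107, 97, 82, 123, 121, 118, 50, 75, 49, 10, 15, 86, 2, 3, 68, 102, 26, 39, 122, 56, 84, 126, 62, 93, 76, 114, 44, 66, 99, 85, 64, 96, 17, 89, 70, 105, 94, 14, 21, 95, 79, 55, 19, 92, 11, 80, 120, 53, 16, 24, 36, 54, 81, 58, 87, 67, 37, 119, 115, 109, 100, 23, 98, 20, 30, 45, 4, 6, 9, 77, 52, 78, 117, 112, 41, 125, 124, 59, 25, 101, 88, 5, 71, 43, 1}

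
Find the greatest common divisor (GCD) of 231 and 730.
1

Using the Euclidean algorithm:
231 = 0 × 730 + 231
730 = 3 × 231 + 37
231 = 6 × 37 + 9
37 = 4 × 9 + 1
9 = 9 × 1 + 0

GCD(231, 730) = 1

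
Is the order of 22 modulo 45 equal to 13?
No, the actual order is 12, not 13.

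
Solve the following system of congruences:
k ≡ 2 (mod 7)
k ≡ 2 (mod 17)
2

Using the Chinese Remainder Theorem:
M = product of moduli = 119
For equation 1: M_1 = 17, 17 ≡ 3 (mod 7), inverse of 17 mod 7 is 5 (check: 3 × 5 = 15 ≡ 1 (mod 7))
For equation 2: M_2 = 7, 7 ≡ 7 (mod 17), inverse of 7 mod 17 is 5 (check: 7 × 5 = 35 ≡ 1 (mod 17))
Combine: k ≡ Σ r_i×M_i×(M_i⁻¹ mod m_i) = 2×17×5 + 2×7×5 = 170 + 70 = 240
240 mod 119 = 2
k ≡ 2 (mod 119)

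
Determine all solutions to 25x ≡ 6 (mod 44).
2

Since gcd(25, 44) = 1 divides 6, a solution exists.
Multiply both sides by the inverse of 25 mod 44:
  25^(-1) mod 44 = 37
  x ≡ 37 × 6 ≡ 222 ≡ 2 (mod 44)
Verification: 25 × 2 = 50 = 1 × 44 + 6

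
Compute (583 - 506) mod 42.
35

(583 - 506) = 77
77 mod 42 = 35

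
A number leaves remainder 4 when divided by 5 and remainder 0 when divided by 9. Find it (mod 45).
M = 5 × 9 = 45. M₁ = 9, y₁ ≡ 4 (mod 5). M₂ = 5, y₂ ≡ 2 (mod 9). r = 4×9×4 + 0×5×2 ≡ 9 (mod 45)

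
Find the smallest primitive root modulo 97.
p - 1 = 96 has prime divisors 2, 3. h is a primitive root mod 97 iff h^(96/q) ≢ 1 (mod 97) for each such q.
h = 2: 2^48 ≡ 1, 2^32 ≡ 35 (mod 97); 2^48 ≡ 1, so not a primitive root.
h = 3: 3^48 ≡ 1, 3^32 ≡ 35 (mod 97); 3^48 ≡ 1, so not a primitive root.
h = 4: 4^48 ≡ 1, 4^32 ≡ 61 (mod 97); 4^48 ≡ 1, so not a primitive root.
h = 5: 5^48 ≡ 96, 5^32 ≡ 35 (mod 97); none is 1, so 5 has order 96 and is a primitive root.
The smallest primitive root mod 97 is g = 5.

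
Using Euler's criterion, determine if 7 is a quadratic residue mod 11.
By Euler's criterion: 7^{5} ≡ 10 (mod 11). Since this equals -1 (≡ 10), 7 is not a QR.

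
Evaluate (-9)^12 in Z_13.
Using Fermat: (-9)^{12} ≡ 1 (mod 13). 12 ≡ 0 (mod 12). So (-9)^{12} ≡ (-9)^{0} ≡ 1 (mod 13)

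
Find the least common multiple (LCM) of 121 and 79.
9559

First find GCD(121, 79) using the Euclidean algorithm:
121 = 1 × 79 + 42
79 = 1 × 42 + 37
42 = 1 × 37 + 5
37 = 7 × 5 + 2
5 = 2 × 2 + 1
2 = 2 × 1 + 0
GCD(121, 79) = 1

LCM formula: LCM(a, b) = (a × b) / GCD(a, b)
LCM(121, 79) = (121 × 79) / 1
LCM(121, 79) = 9559 / 1
LCM(121, 79) = 9559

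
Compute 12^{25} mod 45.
27

Using successive squaring:
Binary expansion of 25: 11001
Powers of 12 mod 45 (each is the square of the previous):
  12^1 ≡ 12 (mod 45)
  12^2 ≡ 12² = 144 ≡ 9 (mod 45)
  12^4 ≡ 9² = 81 ≡ 36 (mod 45)
  12^8 ≡ 36² = 1296 ≡ 36 (mod 45)
  12^16 ≡ 36² = 1296 ≡ 36 (mod 45)
25 = 16 + 8 + 1, so 12^25 = 12^16 × 12^8 × 12^1 ≡ 36 × 36 × 12 (mod 45)
Multiplying step by step:
  36 × 36 = 1296 ≡ 36 (mod 45)
  36 × 12 = 432 ≡ 27 (mod 45)
Result: 12^25 ≡ 27 (mod 45)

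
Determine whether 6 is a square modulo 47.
By Euler's criterion: 6^{23} ≡ 1 (mod 47). Since this equals 1, 6 is a QR.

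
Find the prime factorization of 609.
3 × 7 × 29

Divide by primes starting from smallest:
609 ÷ 3 = 203
203 ÷ 7 = 29
29 ÷ 29 = 1

609 = 3 × 7 × 29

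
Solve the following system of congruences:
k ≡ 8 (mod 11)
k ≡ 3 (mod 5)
8

Using the Chinese Remainder Theorem:
M = product of moduli = 55
For equation 1: M_1 = 5, 5 ≡ 5 (mod 11), inverse of 5 mod 11 is 9 (check: 5 × 9 = 45 ≡ 1 (mod 11))
For equation 2: M_2 = 11, 11 ≡ 1 (mod 5), inverse of 11 mod 5 is 1 (check: 1 × 1 = 1 ≡ 1 (mod 5))
Combine: k ≡ Σ r_i×M_i×(M_i⁻¹ mod m_i) = 8×5×9 + 3×11×1 = 360 + 33 = 393
393 mod 55 = 8
k ≡ 8 (mod 55)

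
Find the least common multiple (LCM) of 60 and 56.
840

First find GCD(60, 56) using the Euclidean algorithm:
60 = 1 × 56 + 4
56 = 14 × 4 + 0
GCD(60, 56) = 4

LCM formula: LCM(a, b) = (a × b) / GCD(a, b)
LCM(60, 56) = (60 × 56) / 4
LCM(60, 56) = 3360 / 4
LCM(60, 56) = 840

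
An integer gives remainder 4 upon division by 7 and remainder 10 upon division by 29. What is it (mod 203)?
M = 7 × 29 = 203. M₁ = 29, y₁ ≡ 1 (mod 7). M₂ = 7, y₂ ≡ 25 (mod 29). r = 4×29×1 + 10×7×25 ≡ 39 (mod 203). The smallest positive such number is 39.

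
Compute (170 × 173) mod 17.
0

(170 × 173) = 29410
29410 mod 17 = 0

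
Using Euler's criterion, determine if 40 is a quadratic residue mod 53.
By Euler's criterion: 40^{26} ≡ 1 (mod 53). Since this equals 1, 40 is a QR.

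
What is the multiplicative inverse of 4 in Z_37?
4^(-1) ≡ 28 (mod 37). Verification: 4 × 28 = 112 ≡ 1 (mod 37)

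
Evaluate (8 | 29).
(8/29) = 8^{14} mod 29 = -1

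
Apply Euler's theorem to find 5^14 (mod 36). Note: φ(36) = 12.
By Euler: 5^{12} ≡ 1 (mod 36) since gcd(5, 36) = 1. 14 = 1×12 + 2. So 5^{14} ≡ 5^{2} ≡ 25 (mod 36)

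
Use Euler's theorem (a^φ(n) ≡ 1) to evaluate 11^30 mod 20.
By Euler: 11^{8} ≡ 1 (mod 20) since gcd(11, 20) = 1. 30 = 3×8 + 6. So 11^{30} ≡ 11^{6} ≡ 1 (mod 20)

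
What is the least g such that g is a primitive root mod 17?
p - 1 = 16 has prime divisors 2. h is a primitive root mod 17 iff h^(16/q) ≢ 1 (mod 17) for each such q.
h = 2: 2^8 ≡ 1 (mod 17); 2^8 ≡ 1, so not a primitive root.
h = 3: 3^8 ≡ 16 (mod 17); none is 1, so 3 has order 16 and is a primitive root.
The smallest primitive root mod 17 is g = 3.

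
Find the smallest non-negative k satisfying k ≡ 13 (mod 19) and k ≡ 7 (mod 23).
M = 19 × 23 = 437. M₁ = 23, y₁ ≡ 5 (mod 19). M₂ = 19, y₂ ≡ 17 (mod 23). k = 13×23×5 + 7×19×17 ≡ 260 (mod 437)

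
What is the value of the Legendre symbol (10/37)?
(10/37) = 10^{18} mod 37 = 1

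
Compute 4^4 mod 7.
4 = 4 (binary 100). Repeated squaring mod 7: 4^1 ≡ 4; 4^2 ≡ 4² = 16 ≡ 2; 4^4 ≡ 2² = 4 ≡ 4. So 4^4 ≡ 4 (mod 7).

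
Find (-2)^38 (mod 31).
Using Fermat: (-2)^{30} ≡ 1 (mod 31). 38 ≡ 8 (mod 30). So (-2)^{38} ≡ (-2)^{8} ≡ 8 (mod 31)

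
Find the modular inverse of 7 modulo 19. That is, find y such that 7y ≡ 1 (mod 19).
11

Using Extended Euclidean Algorithm:
gcd(7, 19) = 1
Bezout coefficients: 7 × -8 + 19 × 3 = 1
So 7 × -8 ≡ 1 (mod 19)
The inverse is -8 mod 19 = 11
Verification: 7 × 11 = 77 = 4 × 19 + 1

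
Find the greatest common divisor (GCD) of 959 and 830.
1

Using the Euclidean algorithm:
959 = 1 × 830 + 129
830 = 6 × 129 + 56
129 = 2 × 56 + 17
56 = 3 × 17 + 5
17 = 3 × 5 + 2
5 = 2 × 2 + 1
2 = 2 × 1 + 0

GCD(959, 830) = 1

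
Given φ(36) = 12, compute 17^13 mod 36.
By Euler: 17^{12} ≡ 1 (mod 36) since gcd(17, 36) = 1. 13 = 1×12 + 1. So 17^{13} ≡ 17^{1} ≡ 17 (mod 36)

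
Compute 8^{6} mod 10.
4

Using successive squaring:
Binary expansion of 6: 110
Powers of 8 mod 10 (each is the square of the previous):
  8^1 ≡ 8 (mod 10)
  8^2 ≡ 8² = 64 ≡ 4 (mod 10)
  8^4 ≡ 4² = 16 ≡ 6 (mod 10)
6 = 4 + 2, so 8^6 = 8^4 × 8^2 ≡ 6 × 4 (mod 10)
Multiplying step by step:
  6 × 4 = 24 ≡ 4 (mod 10)
Result: 8^6 ≡ 4 (mod 10)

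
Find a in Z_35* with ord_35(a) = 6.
4 has order 6 mod 35 since 4^{6} ≡ 1 (mod 35) and no smaller power works.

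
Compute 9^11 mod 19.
Using repeated squaring. 11 = 8 + 2 + 1 (binary 1011). Repeated squaring mod 19: 9^1 ≡ 9; 9^2 ≡ 9² = 81 ≡ 5; 9^4 ≡ 5² = 25 ≡ 6; 9^8 ≡ 6² = 36 ≡ 17. Multiply: 9^11 = 9^8 × 9^2 × 9^1 ≡ 17 × 5 × 9 (mod 19): 17 × 5 = 85 ≡ 9; 9 × 9 = 81 ≡ 5. So 9^11 ≡ 5 (mod 19).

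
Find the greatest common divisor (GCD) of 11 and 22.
11

Using the Euclidean algorithm:
11 = 0 × 22 + 11
22 = 2 × 11 + 0

GCD(11, 22) = 11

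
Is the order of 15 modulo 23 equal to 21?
No, the actual order is 22, not 21.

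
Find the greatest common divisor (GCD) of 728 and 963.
1

Using the Euclidean algorithm:
728 = 0 × 963 + 728
963 = 1 × 728 + 235
728 = 3 × 235 + 23
235 = 10 × 23 + 5
23 = 4 × 5 + 3
5 = 1 × 3 + 2
3 = 1 × 2 + 1
2 = 2 × 1 + 0

GCD(728, 963) = 1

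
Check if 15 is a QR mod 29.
By Euler's criterion: 15^{14} ≡ 28 (mod 29). Since this equals -1 (≡ 28), 15 is not a QR.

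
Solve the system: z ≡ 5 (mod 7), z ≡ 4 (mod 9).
M = 7 × 9 = 63. M₁ = 9, y₁ ≡ 4 (mod 7). M₂ = 7, y₂ ≡ 4 (mod 9). z = 5×9×4 + 4×7×4 ≡ 40 (mod 63)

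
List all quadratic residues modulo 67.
QRs mod 67: {1, 4, 6, 9, 10, 14, 15, 16, 17, 19, 21, 22, 23, 24, 25, 26, 29, 33, 35, 36, 37, 39, 40, 47, 49, 54, 55, 56, 59, 60, 62, 64, 65}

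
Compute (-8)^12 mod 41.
Using repeated squaring. (-8) ≡ 33 (mod 41). 12 = 8 + 4 (binary 1100). Repeated squaring mod 41: 33^1 ≡ 33; 33^2 ≡ 33² = 1089 ≡ 23; 33^4 ≡ 23² = 529 ≡ 37; 33^8 ≡ 37² = 1369 ≡ 16. Multiply: (-8)^12 ≡ 33^8 × 33^4 ≡ 16 × 37 (mod 41): 16 × 37 = 592 ≡ 18. So (-8)^12 ≡ 18 (mod 41).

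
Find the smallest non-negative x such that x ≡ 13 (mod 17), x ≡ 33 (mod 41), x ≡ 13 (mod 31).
12661

Using the Chinese Remainder Theorem:
M = product of moduli = 21607
For equation 1: M_1 = 1271, 1271 ≡ 13 (mod 17), inverse of 1271 mod 17 is 4 (check: 13 × 4 = 52 ≡ 1 (mod 17))
For equation 2: M_2 = 527, 527 ≡ 35 (mod 41), inverse of 527 mod 41 is 34 (check: 35 × 34 = 1190 ≡ 1 (mod 41))
For equation 3: M_3 = 697, 697 ≡ 15 (mod 31), inverse of 697 mod 31 is 29 (check: 15 × 29 = 435 ≡ 1 (mod 31))
Combine: x ≡ Σ r_i×M_i×(M_i⁻¹ mod m_i) = 13×1271×4 + 33×527×34 + 13×697×29 = 66092 + 591294 + 262769 = 920155
920155 mod 21607 = 12661
x ≡ 12661 (mod 21607)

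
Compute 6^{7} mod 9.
0

Using successive squaring:
Binary expansion of 7: 111
Powers of 6 mod 9 (each is the square of the previous):
  6^1 ≡ 6 (mod 9)
  6^2 ≡ 6² = 36 ≡ 0 (mod 9)
  6^4 ≡ 0² = 0 ≡ 0 (mod 9)
7 = 4 + 2 + 1, so 6^7 = 6^4 × 6^2 × 6^1 ≡ 0 × 0 × 6 (mod 9)
Multiplying step by step:
  0 × 0 = 0 ≡ 0 (mod 9)
  0 × 6 = 0 ≡ 0 (mod 9)
Result: 6^7 ≡ 0 (mod 9)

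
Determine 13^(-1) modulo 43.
13^(-1) ≡ 10 (mod 43). Verification: 13 × 10 = 130 ≡ 1 (mod 43)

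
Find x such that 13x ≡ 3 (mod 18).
3

Since gcd(13, 18) = 1 divides 3, a solution exists.
Multiply both sides by the inverse of 13 mod 18:
  13^(-1) mod 18 = 7
  x ≡ 7 × 3 ≡ 21 ≡ 3 (mod 18)
Verification: 13 × 3 = 39 = 2 × 18 + 3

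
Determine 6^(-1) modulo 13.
6^(-1) ≡ 11 (mod 13). Verification: 6 × 11 = 66 ≡ 1 (mod 13)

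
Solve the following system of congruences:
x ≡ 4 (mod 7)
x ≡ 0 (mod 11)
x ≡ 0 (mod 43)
473

Using the Chinese Remainder Theorem:
M = product of moduli = 3311
For equation 1: M_1 = 473, 473 ≡ 4 (mod 7), inverse of 473 mod 7 is 2 (check: 4 × 2 = 8 ≡ 1 (mod 7))
For equation 2: M_2 = 301, 301 ≡ 4 (mod 11), inverse of 301 mod 11 is 3 (check: 4 × 3 = 12 ≡ 1 (mod 11))
For equation 3: M_3 = 77, 77 ≡ 34 (mod 43), inverse of 77 mod 43 is 19 (check: 34 × 19 = 646 ≡ 1 (mod 43))
Combine: x ≡ Σ r_i×M_i×(M_i⁻¹ mod m_i) = 4×473×2 + 0×301×3 + 0×77×19 = 3784 + 0 + 0 = 3784
3784 mod 3311 = 473
x ≡ 473 (mod 3311)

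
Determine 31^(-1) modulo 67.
31^(-1) ≡ 13 (mod 67). Verification: 31 × 13 = 403 ≡ 1 (mod 67)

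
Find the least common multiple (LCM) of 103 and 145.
14935

First find GCD(103, 145) using the Euclidean algorithm:
103 = 0 × 145 + 103
145 = 1 × 103 + 42
103 = 2 × 42 + 19
42 = 2 × 19 + 4
19 = 4 × 4 + 3
4 = 1 × 3 + 1
3 = 3 × 1 + 0
GCD(103, 145) = 1

LCM formula: LCM(a, b) = (a × b) / GCD(a, b)
LCM(103, 145) = (103 × 145) / 1
LCM(103, 145) = 14935 / 1
LCM(103, 145) = 14935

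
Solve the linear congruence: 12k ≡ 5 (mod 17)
16

Since gcd(12, 17) = 1 divides 5, a solution exists.
Multiply both sides by the inverse of 12 mod 17:
  12^(-1) mod 17 = 10
  x ≡ 10 × 5 ≡ 50 ≡ 16 (mod 17)
Verification: 12 × 16 = 192 = 11 × 17 + 5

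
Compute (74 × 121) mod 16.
10

(74 × 121) = 8954
8954 mod 16 = 10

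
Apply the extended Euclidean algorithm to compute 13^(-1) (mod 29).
Extended GCD: 13(9) + 29(-4) = 1. So 13^(-1) ≡ 9 ≡ 9 (mod 29). Verify: 13 × 9 = 117 ≡ 1 (mod 29)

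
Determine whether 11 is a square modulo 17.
By Euler's criterion: 11^{8} ≡ 16 (mod 17). Since this equals -1 (≡ 16), 11 is not a QR.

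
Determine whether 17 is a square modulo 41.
By Euler's criterion: 17^{20} ≡ 40 (mod 41). Since this equals -1 (≡ 40), 17 is not a QR.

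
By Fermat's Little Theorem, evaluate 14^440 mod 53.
By Fermat: 14^{52} ≡ 1 (mod 53). 440 ≡ 24 (mod 52). So 14^{440} ≡ 14^{24} ≡ 10 (mod 53)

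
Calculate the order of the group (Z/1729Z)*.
1296

Prime factorization: 1729 = 7 × 13 × 19
Using the formula φ(n) = n × Π(1 - 1/p) for each prime factor p:
φ(1729) = 1729 × (1 - 1/7) × (1 - 1/13) × (1 - 1/19)
φ(1729) = 1296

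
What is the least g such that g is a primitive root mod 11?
p - 1 = 10 has prime divisors 2, 5. h is a primitive root mod 11 iff h^(10/q) ≢ 1 (mod 11) for each such q.
h = 2: 2^5 ≡ 10, 2^2 ≡ 4 (mod 11); none is 1, so 2 has order 10 and is a primitive root.
The smallest primitive root mod 11 is g = 2.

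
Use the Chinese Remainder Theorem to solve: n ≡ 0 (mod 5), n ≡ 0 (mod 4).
M = 5 × 4 = 20. M₁ = 4, y₁ ≡ 4 (mod 5). M₂ = 5, y₂ ≡ 1 (mod 4). n = 0×4×4 + 0×5×1 ≡ 0 (mod 20)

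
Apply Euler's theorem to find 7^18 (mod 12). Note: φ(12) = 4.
By Euler: 7^{4} ≡ 1 (mod 12) since gcd(7, 12) = 1. 18 = 4×4 + 2. So 7^{18} ≡ 7^{2} ≡ 1 (mod 12)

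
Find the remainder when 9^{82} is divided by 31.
By Fermat: 9^{30} ≡ 1 (mod 31). 82 = 2×30 + 22. So 9^{82} ≡ 9^{22} ≡ 10 (mod 31)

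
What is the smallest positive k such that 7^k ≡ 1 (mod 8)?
Powers of 7 mod 8: 7^1≡7, 7^2≡1. Order = 2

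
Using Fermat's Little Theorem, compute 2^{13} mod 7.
2

By Fermat's Little Theorem, a^(p-1) ≡ 1 (mod p) for prime p and gcd(a, p) = 1
Here p = 7, so 2^6 ≡ 1 (mod 7)
We can reduce the exponent: 13 mod 6 = 1
So 2^13 ≡ 2^1 (mod 7)
Computing: 2^1 mod 7 = 2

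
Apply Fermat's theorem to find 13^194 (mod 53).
By Fermat: 13^{52} ≡ 1 (mod 53). 194 = 3×52 + 38. So 13^{194} ≡ 13^{38} ≡ 49 (mod 53)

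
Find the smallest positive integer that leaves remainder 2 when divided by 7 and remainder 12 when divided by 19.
M = 7 × 19 = 133. M₁ = 19, y₁ ≡ 3 (mod 7). M₂ = 7, y₂ ≡ 11 (mod 19). z = 2×19×3 + 12×7×11 ≡ 107 (mod 133). The smallest positive such number is 107.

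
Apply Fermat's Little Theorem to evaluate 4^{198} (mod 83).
78

By Fermat's Little Theorem, a^(p-1) ≡ 1 (mod p) for prime p and gcd(a, p) = 1
Here p = 83, so 4^82 ≡ 1 (mod 83)
We can reduce the exponent: 198 mod 82 = 34
So 4^198 ≡ 4^34 (mod 83)
Computing: 4^34 mod 83 = 78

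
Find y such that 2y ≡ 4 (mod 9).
2

Since gcd(2, 9) = 1 divides 4, a solution exists.
Multiply both sides by the inverse of 2 mod 9:
  2^(-1) mod 9 = 5
  x ≡ 5 × 4 ≡ 20 ≡ 2 (mod 9)
Verification: 2 × 2 = 4 = 0 × 9 + 4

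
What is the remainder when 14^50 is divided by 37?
Using Fermat: 14^{36} ≡ 1 (mod 37). 50 ≡ 14 (mod 36). So 14^{50} ≡ 14^{14} ≡ 11 (mod 37)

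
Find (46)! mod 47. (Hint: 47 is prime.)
By Wilson's theorem, (46)! ≡ -1 ≡ 46 (mod 47)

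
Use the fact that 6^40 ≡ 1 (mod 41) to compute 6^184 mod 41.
By Fermat: 6^{40} ≡ 1 (mod 41). 184 = 4×40 + 24. So 6^{184} ≡ 6^{24} ≡ 16 (mod 41)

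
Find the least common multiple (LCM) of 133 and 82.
10906

First find GCD(133, 82) using the Euclidean algorithm:
133 = 1 × 82 + 51
82 = 1 × 51 + 31
51 = 1 × 31 + 20
31 = 1 × 20 + 11
20 = 1 × 11 + 9
11 = 1 × 9 + 2
9 = 4 × 2 + 1
2 = 2 × 1 + 0
GCD(133, 82) = 1

LCM formula: LCM(a, b) = (a × b) / GCD(a, b)
LCM(133, 82) = (133 × 82) / 1
LCM(133, 82) = 10906 / 1
LCM(133, 82) = 10906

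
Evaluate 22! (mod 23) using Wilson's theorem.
By Wilson's theorem, (22)! ≡ -1 ≡ 22 (mod 23)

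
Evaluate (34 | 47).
(34/47) = 34^{23} mod 47 = 1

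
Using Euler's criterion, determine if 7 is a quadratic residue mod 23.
By Euler's criterion: 7^{11} ≡ 22 (mod 23). Since this equals -1 (≡ 22), 7 is not a QR.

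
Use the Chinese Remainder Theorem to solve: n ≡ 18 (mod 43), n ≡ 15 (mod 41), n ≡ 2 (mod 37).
18465

Using the Chinese Remainder Theorem:
M = product of moduli = 65231
For equation 1: M_1 = 1517, 1517 ≡ 12 (mod 43), inverse of 1517 mod 43 is 18 (check: 12 × 18 = 216 ≡ 1 (mod 43))
For equation 2: M_2 = 1591, 1591 ≡ 33 (mod 41), inverse of 1591 mod 41 is 5 (check: 33 × 5 = 165 ≡ 1 (mod 41))
For equation 3: M_3 = 1763, 1763 ≡ 24 (mod 37), inverse of 1763 mod 37 is 17 (check: 24 × 17 = 408 ≡ 1 (mod 37))
Combine: n ≡ Σ r_i×M_i×(M_i⁻¹ mod m_i) = 18×1517×18 + 15×1591×5 + 2×1763×17 = 491508 + 119325 + 59942 = 670775
670775 mod 65231 = 18465
n ≡ 18465 (mod 65231)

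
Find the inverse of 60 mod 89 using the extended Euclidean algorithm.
Extended GCD: 60(-43) + 89(29) = 1. So 60^(-1) ≡ 46 ≡ 46 (mod 89). Verify: 60 × 46 = 2760 ≡ 1 (mod 89)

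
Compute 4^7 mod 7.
7 = 4 + 2 + 1 (binary 111). Repeated squaring mod 7: 4^1 ≡ 4; 4^2 ≡ 4² = 16 ≡ 2; 4^4 ≡ 2² = 4 ≡ 4. Multiply: 4^7 = 4^4 × 4^2 × 4^1 ≡ 4 × 2 × 4 (mod 7): 4 × 2 = 8 ≡ 1; 1 × 4 = 4 ≡ 4. So 4^7 ≡ 4 (mod 7).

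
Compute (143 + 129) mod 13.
12

(143 + 129) = 272
272 mod 13 = 12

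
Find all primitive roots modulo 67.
Primitive roots mod 67: {2, 7, 11, 12, 13, 18, 20, 28, 31, 32, 34, 41, 44, 46, 48, 50, 51, 57, 61, 63}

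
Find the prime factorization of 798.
2 × 3 × 7 × 19

Divide by primes starting from smallest:
798 ÷ 2 = 399
399 ÷ 3 = 133
133 ÷ 7 = 19
19 ÷ 19 = 1

798 = 2 × 3 × 7 × 19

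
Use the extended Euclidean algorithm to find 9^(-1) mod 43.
Extended GCD: 9(-19) + 43(4) = 1. So 9^(-1) ≡ 24 ≡ 24 (mod 43). Verify: 9 × 24 = 216 ≡ 1 (mod 43)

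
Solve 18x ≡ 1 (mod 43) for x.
12

Using Extended Euclidean Algorithm:
gcd(18, 43) = 1
Bezout coefficients: 18 × 12 + 43 × -5 = 1
So 18 × 12 ≡ 1 (mod 43)
The inverse is 12 mod 43 = 12
Verification: 18 × 12 = 216 = 5 × 43 + 1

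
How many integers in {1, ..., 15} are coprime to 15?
8

Prime factorization: 15 = 3 × 5
Using the formula φ(n) = n × Π(1 - 1/p) for each prime factor p:
φ(15) = 15 × (1 - 1/3) × (1 - 1/5)
φ(15) = 8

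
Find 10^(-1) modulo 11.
10

Using Extended Euclidean Algorithm:
gcd(10, 11) = 1
Bezout coefficients: 10 × -1 + 11 × 1 = 1
So 10 × -1 ≡ 1 (mod 11)
The inverse is -1 mod 11 = 10
Verification: 10 × 10 = 100 = 9 × 11 + 1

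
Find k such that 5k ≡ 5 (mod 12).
1

Since gcd(5, 12) = 1 divides 5, a solution exists.
Multiply both sides by the inverse of 5 mod 12:
  5^(-1) mod 12 = 5
  x ≡ 5 × 5 ≡ 25 ≡ 1 (mod 12)
Verification: 5 × 1 = 5 = 0 × 12 + 5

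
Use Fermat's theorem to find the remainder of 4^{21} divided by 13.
12

By Fermat's Little Theorem, a^(p-1) ≡ 1 (mod p) for prime p and gcd(a, p) = 1
Here p = 13, so 4^12 ≡ 1 (mod 13)
We can reduce the exponent: 21 mod 12 = 9
So 4^21 ≡ 4^9 (mod 13)
Computing: 4^9 mod 13 = 12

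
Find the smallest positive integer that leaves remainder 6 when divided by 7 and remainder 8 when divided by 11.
M = 7 × 11 = 77. M₁ = 11, y₁ ≡ 2 (mod 7). M₂ = 7, y₂ ≡ 8 (mod 11). m = 6×11×2 + 8×7×8 ≡ 41 (mod 77). The smallest positive such number is 41.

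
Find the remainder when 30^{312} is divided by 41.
By Fermat: 30^{40} ≡ 1 (mod 41). 312 = 7×40 + 32. So 30^{312} ≡ 30^{32} ≡ 18 (mod 41)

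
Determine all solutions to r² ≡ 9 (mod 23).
The square roots of 9 mod 23 are 3 and 20. Verify: 3² = 9 ≡ 9 (mod 23)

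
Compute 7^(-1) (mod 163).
7^(-1) ≡ 70 (mod 163). Verification: 7 × 70 = 490 ≡ 1 (mod 163)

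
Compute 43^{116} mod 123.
100

Using successive squaring:
Binary expansion of 116: 1110100
Powers of 43 mod 123 (each is the square of the previous):
  43^1 ≡ 43 (mod 123)
  43^2 ≡ 43² = 1849 ≡ 4 (mod 123)
  43^4 ≡ 4² = 16 ≡ 16 (mod 123)
  43^8 ≡ 16² = 256 ≡ 10 (mod 123)
  43^16 ≡ 10² = 100 ≡ 100 (mod 123)
  43^32 ≡ 100² = 10000 ≡ 37 (mod 123)
  43^64 ≡ 37² = 1369 ≡ 16 (mod 123)
116 = 64 + 32 + 16 + 4, so 43^116 = 43^64 × 43^32 × 43^16 × 43^4 ≡ 16 × 37 × 100 × 16 (mod 123)
Multiplying step by step:
  16 × 37 = 592 ≡ 100 (mod 123)
  100 × 100 = 10000 ≡ 37 (mod 123)
  37 × 16 = 592 ≡ 100 (mod 123)
Result: 43^116 ≡ 100 (mod 123)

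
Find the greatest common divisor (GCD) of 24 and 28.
4

Using the Euclidean algorithm:
24 = 0 × 28 + 24
28 = 1 × 24 + 4
24 = 6 × 4 + 0

GCD(24, 28) = 4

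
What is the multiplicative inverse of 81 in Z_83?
41

Using Extended Euclidean Algorithm:
gcd(81, 83) = 1
Bezout coefficients: 81 × 41 + 83 × -40 = 1
So 81 × 41 ≡ 1 (mod 83)
The inverse is 41 mod 83 = 41
Verification: 81 × 41 = 3321 = 40 × 83 + 1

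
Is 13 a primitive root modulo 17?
No

To verify, check if 13^(16/q) ≢ 1 (mod 17) for each prime divisor q of 16
Divisors of 16 = 16: [1, 2, 4, 8, 16]
  13^(16/2) = 13^8 ≡ 1 (mod 17)
Conclusion: 13 is not a primitive root modulo 17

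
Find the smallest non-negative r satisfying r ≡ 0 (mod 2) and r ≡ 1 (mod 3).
M = 2 × 3 = 6. M₁ = 3, y₁ ≡ 1 (mod 2). M₂ = 2, y₂ ≡ 2 (mod 3). r = 0×3×1 + 1×2×2 ≡ 4 (mod 6)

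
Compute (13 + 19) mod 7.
4

(13 + 19) = 32
32 mod 7 = 4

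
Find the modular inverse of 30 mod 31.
30^(-1) ≡ 30 (mod 31). Verification: 30 × 30 = 900 ≡ 1 (mod 31)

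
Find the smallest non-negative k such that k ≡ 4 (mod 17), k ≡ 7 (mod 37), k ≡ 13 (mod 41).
3744

Using the Chinese Remainder Theorem:
M = product of moduli = 25789
For equation 1: M_1 = 1517, 1517 ≡ 4 (mod 17), inverse of 1517 mod 17 is 13 (check: 4 × 13 = 52 ≡ 1 (mod 17))
For equation 2: M_2 = 697, 697 ≡ 31 (mod 37), inverse of 697 mod 37 is 6 (check: 31 × 6 = 186 ≡ 1 (mod 37))
For equation 3: M_3 = 629, 629 ≡ 14 (mod 41), inverse of 629 mod 41 is 3 (check: 14 × 3 = 42 ≡ 1 (mod 41))
Combine: k ≡ Σ r_i×M_i×(M_i⁻¹ mod m_i) = 4×1517×13 + 7×697×6 + 13×629×3 = 78884 + 29274 + 24531 = 132689
132689 mod 25789 = 3744
k ≡ 3744 (mod 25789)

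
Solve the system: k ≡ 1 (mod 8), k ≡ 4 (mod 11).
M = 8 × 11 = 88. M₁ = 11, y₁ ≡ 3 (mod 8). M₂ = 8, y₂ ≡ 7 (mod 11). k = 1×11×3 + 4×8×7 ≡ 81 (mod 88)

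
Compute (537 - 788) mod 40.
29

(537 - 788) = -251
-251 mod 40 = 29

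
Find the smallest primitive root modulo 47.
5

A primitive root g modulo p has order p-1 = 46
Prime divisors of 46: [2, 23]
g is a primitive root iff g^(46/q) ≢ 1 (mod 47) for each prime divisor q
Testing small values:
  g = 2: 2^23 ≡ 1, 2^2 ≡ 4 (mod 47) → 2^23 ≡ 1, not primitive root
  g = 3: 3^23 ≡ 1, 3^2 ≡ 9 (mod 47) → 3^23 ≡ 1, not primitive root
  g = 4: 4^23 ≡ 1, 4^2 ≡ 16 (mod 47) → 4^23 ≡ 1, not primitive root
  g = 5: 5^23 ≡ 46, 5^2 ≡ 25 (mod 47) → none is 1, primitive root!
The smallest primitive root is 5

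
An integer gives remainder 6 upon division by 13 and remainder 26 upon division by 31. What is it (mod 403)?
M = 13 × 31 = 403. M₁ = 31, y₁ ≡ 8 (mod 13). M₂ = 13, y₂ ≡ 12 (mod 31). n = 6×31×8 + 26×13×12 ≡ 305 (mod 403). The smallest positive such number is 305.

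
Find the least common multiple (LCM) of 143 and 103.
14729

First find GCD(143, 103) using the Euclidean algorithm:
143 = 1 × 103 + 40
103 = 2 × 40 + 23
40 = 1 × 23 + 17
23 = 1 × 17 + 6
17 = 2 × 6 + 5
6 = 1 × 5 + 1
5 = 5 × 1 + 0
GCD(143, 103) = 1

LCM formula: LCM(a, b) = (a × b) / GCD(a, b)
LCM(143, 103) = (143 × 103) / 1
LCM(143, 103) = 14729 / 1
LCM(143, 103) = 14729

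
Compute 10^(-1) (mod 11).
10^(-1) ≡ 10 (mod 11). Verification: 10 × 10 = 100 ≡ 1 (mod 11)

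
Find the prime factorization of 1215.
3^5 × 5

Divide by primes starting from smallest:
1215 ÷ 3 = 405
405 ÷ 3 = 135
135 ÷ 3 = 45
45 ÷ 3 = 15
15 ÷ 3 = 5
5 ÷ 5 = 1

1215 = 3^5 × 5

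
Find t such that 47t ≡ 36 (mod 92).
36

Since gcd(47, 92) = 1 divides 36, a solution exists.
Multiply both sides by the inverse of 47 mod 92:
  47^(-1) mod 92 = 47
  x ≡ 47 × 36 ≡ 1692 ≡ 36 (mod 92)
Verification: 47 × 36 = 1692 = 18 × 92 + 36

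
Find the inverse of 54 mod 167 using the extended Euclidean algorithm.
Extended GCD: 54(-34) + 167(11) = 1. So 54^(-1) ≡ 133 ≡ 133 (mod 167). Verify: 54 × 133 = 7182 ≡ 1 (mod 167)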